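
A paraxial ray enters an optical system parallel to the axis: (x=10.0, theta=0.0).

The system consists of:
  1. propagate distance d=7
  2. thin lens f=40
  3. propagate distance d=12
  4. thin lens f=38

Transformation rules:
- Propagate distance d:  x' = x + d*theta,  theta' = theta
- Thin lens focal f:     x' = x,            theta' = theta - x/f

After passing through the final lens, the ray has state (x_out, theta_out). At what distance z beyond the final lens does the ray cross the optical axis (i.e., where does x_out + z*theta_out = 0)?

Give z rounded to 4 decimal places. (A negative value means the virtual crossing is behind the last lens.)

Answer: 16.1212

Derivation:
Initial: x=10.0000 theta=0.0000
After 1 (propagate distance d=7): x=10.0000 theta=0.0000
After 2 (thin lens f=40): x=10.0000 theta=-0.2500
After 3 (propagate distance d=12): x=7.0000 theta=-0.2500
After 4 (thin lens f=38): x=7.0000 theta=-33/76 (≈-0.4342)
z_focus = -x_out/theta_out = -(7.0000)/(-33/76) = 532/33 ≈ 16.1212
Rounded to 4 decimal places: z = 16.1212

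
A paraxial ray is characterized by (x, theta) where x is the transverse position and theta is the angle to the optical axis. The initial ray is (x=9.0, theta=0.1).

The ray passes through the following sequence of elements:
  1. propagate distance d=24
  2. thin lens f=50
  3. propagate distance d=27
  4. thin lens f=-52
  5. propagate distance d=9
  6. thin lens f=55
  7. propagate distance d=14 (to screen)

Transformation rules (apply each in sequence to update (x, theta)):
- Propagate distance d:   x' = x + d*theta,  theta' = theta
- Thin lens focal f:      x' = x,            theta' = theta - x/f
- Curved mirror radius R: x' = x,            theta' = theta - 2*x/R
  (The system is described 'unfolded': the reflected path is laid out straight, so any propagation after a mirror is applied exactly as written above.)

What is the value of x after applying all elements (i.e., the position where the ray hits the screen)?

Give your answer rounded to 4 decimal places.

Initial: x=9.0000 theta=0.1000
After 1 (propagate distance d=24): x=11.4000 theta=0.1000
After 2 (thin lens f=50): x=11.4000 theta=-0.1280
After 3 (propagate distance d=27): x=7.9440 theta=-0.1280
After 4 (thin lens f=-52): x=7.9440 theta=161/6500 (≈0.0248)
After 5 (propagate distance d=9): x=10617/1300 (≈8.1669) theta=161/6500 (≈0.0248)
After 6 (thin lens f=55): x=10617/1300 (≈8.1669) theta=-4423/35750 (≈-0.1237)
After 7 (propagate distance d=14 (to screen)): x=460091/71500 (≈6.4348) theta=-4423/35750 (≈-0.1237)
Rounded to 4 decimal places: x = 6.4348

Answer: 6.4348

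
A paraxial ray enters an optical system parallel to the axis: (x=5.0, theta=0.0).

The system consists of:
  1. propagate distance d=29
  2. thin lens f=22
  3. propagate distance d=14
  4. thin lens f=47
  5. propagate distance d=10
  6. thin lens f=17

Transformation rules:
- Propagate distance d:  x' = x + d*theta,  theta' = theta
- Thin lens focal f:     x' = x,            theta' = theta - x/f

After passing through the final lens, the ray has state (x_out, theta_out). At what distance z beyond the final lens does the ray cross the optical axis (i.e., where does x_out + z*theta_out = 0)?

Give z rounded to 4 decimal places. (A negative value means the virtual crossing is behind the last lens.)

Initial: x=5.0000 theta=0.0000
After 1 (propagate distance d=29): x=5.0000 theta=0.0000
After 2 (thin lens f=22): x=5.0000 theta=-5/22 (≈-0.2273)
After 3 (propagate distance d=14): x=20/11 (≈1.8182) theta=-5/22 (≈-0.2273)
After 4 (thin lens f=47): x=20/11 (≈1.8182) theta=-25/94 (≈-0.2660)
After 5 (propagate distance d=10): x=-435/517 (≈-0.8414) theta=-25/94 (≈-0.2660)
After 6 (thin lens f=17): x=-435/517 (≈-0.8414) theta=-3805/17578 (≈-0.2165)
z_focus = -x_out/theta_out = -(-435/517)/(-3805/17578) = -2958/761 ≈ -3.8870
Rounded to 4 decimal places: z = -3.8870

Answer: -3.8870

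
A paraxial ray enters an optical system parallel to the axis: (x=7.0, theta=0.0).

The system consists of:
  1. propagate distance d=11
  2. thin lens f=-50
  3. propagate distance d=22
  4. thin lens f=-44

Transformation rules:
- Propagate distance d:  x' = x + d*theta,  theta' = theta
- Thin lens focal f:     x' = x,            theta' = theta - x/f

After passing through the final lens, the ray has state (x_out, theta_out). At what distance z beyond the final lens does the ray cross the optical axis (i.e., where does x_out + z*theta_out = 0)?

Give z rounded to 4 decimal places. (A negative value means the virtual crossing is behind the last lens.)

Initial: x=7.0000 theta=0.0000
After 1 (propagate distance d=11): x=7.0000 theta=0.0000
After 2 (thin lens f=-50): x=7.0000 theta=0.1400
After 3 (propagate distance d=22): x=10.0800 theta=0.1400
After 4 (thin lens f=-44): x=10.0800 theta=203/550 (≈0.3691)
z_focus = -x_out/theta_out = -(10.0800)/(203/550) = -792/29 ≈ -27.3103
Rounded to 4 decimal places: z = -27.3103

Answer: -27.3103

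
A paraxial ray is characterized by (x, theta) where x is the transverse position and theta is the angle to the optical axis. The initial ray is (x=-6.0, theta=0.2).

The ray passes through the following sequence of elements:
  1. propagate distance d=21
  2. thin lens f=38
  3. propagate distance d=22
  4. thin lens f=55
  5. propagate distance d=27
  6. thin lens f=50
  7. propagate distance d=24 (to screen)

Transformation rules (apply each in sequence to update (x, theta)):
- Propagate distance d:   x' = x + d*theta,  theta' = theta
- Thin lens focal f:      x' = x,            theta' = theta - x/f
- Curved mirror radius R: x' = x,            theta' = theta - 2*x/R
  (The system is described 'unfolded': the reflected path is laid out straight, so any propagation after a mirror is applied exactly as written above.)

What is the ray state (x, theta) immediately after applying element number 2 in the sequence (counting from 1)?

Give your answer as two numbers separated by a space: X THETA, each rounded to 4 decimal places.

Initial: x=-6.0000 theta=0.2000
After 1 (propagate distance d=21): x=-1.8000 theta=0.2000
After 2 (thin lens f=38): x=-1.8000 theta=47/190 (≈0.2474)
Rounded to 4 decimal places: x = -1.8000, theta = 0.2474

Answer: -1.8000 0.2474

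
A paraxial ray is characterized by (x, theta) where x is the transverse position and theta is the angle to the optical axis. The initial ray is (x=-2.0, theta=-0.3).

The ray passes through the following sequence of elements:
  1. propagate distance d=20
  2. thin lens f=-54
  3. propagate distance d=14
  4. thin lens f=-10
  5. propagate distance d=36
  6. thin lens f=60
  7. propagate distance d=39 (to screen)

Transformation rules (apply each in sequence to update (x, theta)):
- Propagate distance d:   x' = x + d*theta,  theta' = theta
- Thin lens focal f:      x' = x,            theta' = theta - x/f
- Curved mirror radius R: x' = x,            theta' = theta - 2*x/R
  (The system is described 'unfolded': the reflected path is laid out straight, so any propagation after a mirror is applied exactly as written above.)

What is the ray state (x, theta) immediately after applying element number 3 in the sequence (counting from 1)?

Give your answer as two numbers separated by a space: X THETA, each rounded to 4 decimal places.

Answer: -14.2741 -0.4481

Derivation:
Initial: x=-2.0000 theta=-0.3000
After 1 (propagate distance d=20): x=-8.0000 theta=-0.3000
After 2 (thin lens f=-54): x=-8.0000 theta=-121/270 (≈-0.4481)
After 3 (propagate distance d=14): x=-1927/135 (≈-14.2741) theta=-121/270 (≈-0.4481)
Rounded to 4 decimal places: x = -14.2741, theta = -0.4481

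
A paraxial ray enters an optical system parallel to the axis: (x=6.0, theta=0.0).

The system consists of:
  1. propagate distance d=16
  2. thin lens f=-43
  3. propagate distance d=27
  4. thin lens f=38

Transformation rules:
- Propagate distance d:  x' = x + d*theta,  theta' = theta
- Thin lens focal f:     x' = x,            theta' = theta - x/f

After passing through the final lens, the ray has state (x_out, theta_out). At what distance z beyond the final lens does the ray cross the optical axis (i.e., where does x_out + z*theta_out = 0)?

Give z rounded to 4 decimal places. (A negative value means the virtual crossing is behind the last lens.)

Initial: x=6.0000 theta=0.0000
After 1 (propagate distance d=16): x=6.0000 theta=0.0000
After 2 (thin lens f=-43): x=6.0000 theta=6/43 (≈0.1395)
After 3 (propagate distance d=27): x=420/43 (≈9.7674) theta=6/43 (≈0.1395)
After 4 (thin lens f=38): x=420/43 (≈9.7674) theta=-96/817 (≈-0.1175)
z_focus = -x_out/theta_out = -(420/43)/(-96/817) = 83.1250
Rounded to 4 decimal places: z = 83.1250

Answer: 83.1250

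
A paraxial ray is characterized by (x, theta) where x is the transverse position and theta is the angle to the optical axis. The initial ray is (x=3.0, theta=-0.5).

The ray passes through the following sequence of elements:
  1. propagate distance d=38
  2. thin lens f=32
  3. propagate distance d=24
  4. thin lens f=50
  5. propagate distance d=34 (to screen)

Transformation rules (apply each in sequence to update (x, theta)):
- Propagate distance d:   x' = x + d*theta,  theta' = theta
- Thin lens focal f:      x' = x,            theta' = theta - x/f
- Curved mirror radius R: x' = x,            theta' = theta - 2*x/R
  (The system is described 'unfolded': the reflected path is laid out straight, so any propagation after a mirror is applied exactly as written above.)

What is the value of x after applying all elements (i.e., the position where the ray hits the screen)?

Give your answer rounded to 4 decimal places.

Initial: x=3.0000 theta=-0.5000
After 1 (propagate distance d=38): x=-16.0000 theta=-0.5000
After 2 (thin lens f=32): x=-16.0000 theta=0.0000
After 3 (propagate distance d=24): x=-16.0000 theta=0.0000
After 4 (thin lens f=50): x=-16.0000 theta=0.3200
After 5 (propagate distance d=34 (to screen)): x=-5.1200 theta=0.3200
Rounded to 4 decimal places: x = -5.1200

Answer: -5.1200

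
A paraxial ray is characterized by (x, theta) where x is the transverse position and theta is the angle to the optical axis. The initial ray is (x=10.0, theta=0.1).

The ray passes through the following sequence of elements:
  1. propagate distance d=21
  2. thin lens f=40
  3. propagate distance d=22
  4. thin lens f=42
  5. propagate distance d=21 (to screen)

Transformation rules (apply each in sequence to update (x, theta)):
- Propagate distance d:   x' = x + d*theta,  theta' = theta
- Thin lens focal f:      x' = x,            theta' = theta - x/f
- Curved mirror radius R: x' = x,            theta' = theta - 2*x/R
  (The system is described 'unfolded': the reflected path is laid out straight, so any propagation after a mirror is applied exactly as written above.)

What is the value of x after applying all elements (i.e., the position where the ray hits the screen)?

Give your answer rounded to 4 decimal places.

Answer: -0.4300

Derivation:
Initial: x=10.0000 theta=0.1000
After 1 (propagate distance d=21): x=12.1000 theta=0.1000
After 2 (thin lens f=40): x=12.1000 theta=-0.2025
After 3 (propagate distance d=22): x=7.6450 theta=-0.2025
After 4 (thin lens f=42): x=7.6450 theta=-323/840 (≈-0.3845)
After 5 (propagate distance d=21 (to screen)): x=-0.4300 theta=-323/840 (≈-0.3845)
Rounded to 4 decimal places: x = -0.4300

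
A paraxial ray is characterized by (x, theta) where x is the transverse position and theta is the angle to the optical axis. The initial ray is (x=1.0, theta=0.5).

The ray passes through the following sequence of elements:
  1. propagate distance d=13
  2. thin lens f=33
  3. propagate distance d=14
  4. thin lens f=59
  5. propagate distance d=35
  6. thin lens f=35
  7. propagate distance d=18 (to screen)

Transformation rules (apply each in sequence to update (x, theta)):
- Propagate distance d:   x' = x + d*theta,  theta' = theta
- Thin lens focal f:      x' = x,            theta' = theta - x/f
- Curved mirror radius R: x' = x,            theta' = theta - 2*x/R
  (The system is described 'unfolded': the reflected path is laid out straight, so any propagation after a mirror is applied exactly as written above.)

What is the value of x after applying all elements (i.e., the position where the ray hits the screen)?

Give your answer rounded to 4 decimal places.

Answer: 8.3287

Derivation:
Initial: x=1.0000 theta=0.5000
After 1 (propagate distance d=13): x=7.5000 theta=0.5000
After 2 (thin lens f=33): x=7.5000 theta=3/11 (≈0.2727)
After 3 (propagate distance d=14): x=249/22 (≈11.3182) theta=3/11 (≈0.2727)
After 4 (thin lens f=59): x=249/22 (≈11.3182) theta=105/1298 (≈0.0809)
After 5 (propagate distance d=35): x=9183/649 (≈14.1495) theta=105/1298 (≈0.0809)
After 6 (thin lens f=35): x=9183/649 (≈14.1495) theta=-249/770 (≈-0.3234)
After 7 (propagate distance d=18 (to screen)): x=189186/22715 (≈8.3287) theta=-249/770 (≈-0.3234)
Rounded to 4 decimal places: x = 8.3287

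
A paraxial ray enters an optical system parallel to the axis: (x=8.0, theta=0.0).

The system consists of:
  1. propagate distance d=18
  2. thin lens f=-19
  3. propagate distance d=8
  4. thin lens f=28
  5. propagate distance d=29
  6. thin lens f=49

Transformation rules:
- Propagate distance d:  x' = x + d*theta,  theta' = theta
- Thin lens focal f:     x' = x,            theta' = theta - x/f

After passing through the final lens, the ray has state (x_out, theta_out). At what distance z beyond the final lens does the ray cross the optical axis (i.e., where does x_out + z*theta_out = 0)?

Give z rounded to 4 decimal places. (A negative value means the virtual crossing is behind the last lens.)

Initial: x=8.0000 theta=0.0000
After 1 (propagate distance d=18): x=8.0000 theta=0.0000
After 2 (thin lens f=-19): x=8.0000 theta=8/19 (≈0.4211)
After 3 (propagate distance d=8): x=216/19 (≈11.3684) theta=8/19 (≈0.4211)
After 4 (thin lens f=28): x=216/19 (≈11.3684) theta=2/133 (≈0.0150)
After 5 (propagate distance d=29): x=1570/133 (≈11.8045) theta=2/133 (≈0.0150)
After 6 (thin lens f=49): x=1570/133 (≈11.8045) theta=-1472/6517 (≈-0.2259)
z_focus = -x_out/theta_out = -(1570/133)/(-1472/6517) = 38465/736 ≈ 52.2622
Rounded to 4 decimal places: z = 52.2622

Answer: 52.2622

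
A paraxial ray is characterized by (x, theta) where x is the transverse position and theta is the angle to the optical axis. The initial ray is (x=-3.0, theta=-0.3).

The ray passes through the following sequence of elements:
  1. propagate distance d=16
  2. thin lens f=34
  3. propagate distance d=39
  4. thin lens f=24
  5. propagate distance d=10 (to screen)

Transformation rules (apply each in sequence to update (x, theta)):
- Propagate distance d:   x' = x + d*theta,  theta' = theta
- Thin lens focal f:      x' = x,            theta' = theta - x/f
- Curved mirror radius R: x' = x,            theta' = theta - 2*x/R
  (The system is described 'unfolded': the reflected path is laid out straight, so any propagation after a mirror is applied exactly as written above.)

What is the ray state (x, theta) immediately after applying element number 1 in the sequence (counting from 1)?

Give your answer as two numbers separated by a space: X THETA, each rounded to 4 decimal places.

Initial: x=-3.0000 theta=-0.3000
After 1 (propagate distance d=16): x=-7.8000 theta=-0.3000
Rounded to 4 decimal places: x = -7.8000, theta = -0.3000

Answer: -7.8000 -0.3000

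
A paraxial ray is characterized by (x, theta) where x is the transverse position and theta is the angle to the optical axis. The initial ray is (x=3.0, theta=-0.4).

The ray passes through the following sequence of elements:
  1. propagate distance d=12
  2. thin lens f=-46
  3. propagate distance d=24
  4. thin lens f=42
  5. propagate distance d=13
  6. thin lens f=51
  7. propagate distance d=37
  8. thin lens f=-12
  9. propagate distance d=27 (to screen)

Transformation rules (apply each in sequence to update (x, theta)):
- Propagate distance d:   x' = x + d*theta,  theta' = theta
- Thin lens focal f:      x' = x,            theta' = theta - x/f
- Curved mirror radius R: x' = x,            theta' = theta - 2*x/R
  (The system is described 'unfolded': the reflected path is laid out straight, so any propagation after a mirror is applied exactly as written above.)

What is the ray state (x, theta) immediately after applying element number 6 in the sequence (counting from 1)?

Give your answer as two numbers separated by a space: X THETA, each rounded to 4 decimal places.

Initial: x=3.0000 theta=-0.4000
After 1 (propagate distance d=12): x=-1.8000 theta=-0.4000
After 2 (thin lens f=-46): x=-1.8000 theta=-101/230 (≈-0.4391)
After 3 (propagate distance d=24): x=-1419/115 (≈-12.3391) theta=-101/230 (≈-0.4391)
After 4 (thin lens f=42): x=-1419/115 (≈-12.3391) theta=-117/805 (≈-0.1453)
After 5 (propagate distance d=13): x=-498/35 (≈-14.2286) theta=-117/805 (≈-0.1453)
After 6 (thin lens f=51): x=-498/35 (≈-14.2286) theta=1829/13685 (≈0.1336)
Rounded to 4 decimal places: x = -14.2286, theta = 0.1336

Answer: -14.2286 0.1336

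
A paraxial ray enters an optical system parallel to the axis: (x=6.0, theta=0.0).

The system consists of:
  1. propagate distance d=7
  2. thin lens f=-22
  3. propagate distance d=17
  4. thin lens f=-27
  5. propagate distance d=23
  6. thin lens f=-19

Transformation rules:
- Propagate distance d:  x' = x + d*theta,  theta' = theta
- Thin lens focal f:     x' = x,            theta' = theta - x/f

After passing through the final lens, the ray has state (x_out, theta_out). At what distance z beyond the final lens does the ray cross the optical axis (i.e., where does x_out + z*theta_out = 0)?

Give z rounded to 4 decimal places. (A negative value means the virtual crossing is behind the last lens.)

Initial: x=6.0000 theta=0.0000
After 1 (propagate distance d=7): x=6.0000 theta=0.0000
After 2 (thin lens f=-22): x=6.0000 theta=3/11 (≈0.2727)
After 3 (propagate distance d=17): x=117/11 (≈10.6364) theta=3/11 (≈0.2727)
After 4 (thin lens f=-27): x=117/11 (≈10.6364) theta=2/3 (≈0.6667)
After 5 (propagate distance d=23): x=857/33 (≈25.9697) theta=2/3 (≈0.6667)
After 6 (thin lens f=-19): x=857/33 (≈25.9697) theta=425/209 (≈2.0335)
z_focus = -x_out/theta_out = -(857/33)/(425/209) = -16283/1275 ≈ -12.7710
Rounded to 4 decimal places: z = -12.7710

Answer: -12.7710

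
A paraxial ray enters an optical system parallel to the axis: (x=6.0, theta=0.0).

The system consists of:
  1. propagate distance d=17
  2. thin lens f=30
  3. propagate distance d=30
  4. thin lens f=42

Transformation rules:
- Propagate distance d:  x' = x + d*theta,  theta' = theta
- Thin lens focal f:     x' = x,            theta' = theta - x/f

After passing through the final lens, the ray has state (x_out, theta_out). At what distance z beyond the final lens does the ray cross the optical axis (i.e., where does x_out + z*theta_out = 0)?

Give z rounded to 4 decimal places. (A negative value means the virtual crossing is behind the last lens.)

Initial: x=6.0000 theta=0.0000
After 1 (propagate distance d=17): x=6.0000 theta=0.0000
After 2 (thin lens f=30): x=6.0000 theta=-0.2000
After 3 (propagate distance d=30): x=0.0000 theta=-0.2000
After 4 (thin lens f=42): x=0.0000 theta=-0.2000
z_focus = -x_out/theta_out = -(0.0000)/(-0.2000) = 0.0000
Rounded to 4 decimal places: z = 0.0000

Answer: 0.0000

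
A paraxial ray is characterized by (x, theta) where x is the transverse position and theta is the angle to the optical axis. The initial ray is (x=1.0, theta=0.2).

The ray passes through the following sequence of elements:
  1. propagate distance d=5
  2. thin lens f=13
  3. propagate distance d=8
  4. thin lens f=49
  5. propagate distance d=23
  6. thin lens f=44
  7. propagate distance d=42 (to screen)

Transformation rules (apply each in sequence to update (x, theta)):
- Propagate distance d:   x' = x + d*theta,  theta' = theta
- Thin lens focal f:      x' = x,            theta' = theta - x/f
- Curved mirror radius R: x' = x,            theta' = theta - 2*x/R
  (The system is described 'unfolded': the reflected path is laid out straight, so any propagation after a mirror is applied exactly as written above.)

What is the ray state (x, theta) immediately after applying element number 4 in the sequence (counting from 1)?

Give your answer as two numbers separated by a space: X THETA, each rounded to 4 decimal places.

Initial: x=1.0000 theta=0.2000
After 1 (propagate distance d=5): x=2.0000 theta=0.2000
After 2 (thin lens f=13): x=2.0000 theta=3/65 (≈0.0462)
After 3 (propagate distance d=8): x=154/65 (≈2.3692) theta=3/65 (≈0.0462)
After 4 (thin lens f=49): x=154/65 (≈2.3692) theta=-1/455 (≈-0.0022)
Rounded to 4 decimal places: x = 2.3692, theta = -0.0022

Answer: 2.3692 -0.0022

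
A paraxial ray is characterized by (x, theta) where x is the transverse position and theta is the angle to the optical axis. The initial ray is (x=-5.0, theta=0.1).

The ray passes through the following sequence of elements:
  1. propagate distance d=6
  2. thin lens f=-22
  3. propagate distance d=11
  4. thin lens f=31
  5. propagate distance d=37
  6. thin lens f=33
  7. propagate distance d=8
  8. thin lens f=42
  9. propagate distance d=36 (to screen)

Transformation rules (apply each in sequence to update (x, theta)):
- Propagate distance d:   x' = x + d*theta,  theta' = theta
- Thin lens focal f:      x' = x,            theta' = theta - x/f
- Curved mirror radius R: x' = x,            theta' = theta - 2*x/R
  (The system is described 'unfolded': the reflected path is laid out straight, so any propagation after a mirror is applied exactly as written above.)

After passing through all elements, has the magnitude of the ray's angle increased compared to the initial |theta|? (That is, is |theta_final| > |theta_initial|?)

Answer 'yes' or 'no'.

Initial: x=-5.0000 theta=0.1000
After 1 (propagate distance d=6): x=-4.4000 theta=0.1000
After 2 (thin lens f=-22): x=-4.4000 theta=-0.1000
After 3 (propagate distance d=11): x=-5.5000 theta=-0.1000
After 4 (thin lens f=31): x=-5.5000 theta=12/155 (≈0.0774)
After 5 (propagate distance d=37): x=-817/310 (≈-2.6355) theta=12/155 (≈0.0774)
After 6 (thin lens f=33): x=-817/310 (≈-2.6355) theta=1609/10230 (≈0.1573)
After 7 (propagate distance d=8): x=-14089/10230 (≈-1.3772) theta=1609/10230 (≈0.1573)
After 8 (thin lens f=42): x=-14089/10230 (≈-1.3772) theta=81667/429660 (≈0.1901)
After 9 (propagate distance d=36 (to screen)): x=391379/71610 (≈5.4654) theta=81667/429660 (≈0.1901)
|theta_initial|=0.1000 |theta_final|=81667/429660 (≈0.1901) -> increased

Answer: yes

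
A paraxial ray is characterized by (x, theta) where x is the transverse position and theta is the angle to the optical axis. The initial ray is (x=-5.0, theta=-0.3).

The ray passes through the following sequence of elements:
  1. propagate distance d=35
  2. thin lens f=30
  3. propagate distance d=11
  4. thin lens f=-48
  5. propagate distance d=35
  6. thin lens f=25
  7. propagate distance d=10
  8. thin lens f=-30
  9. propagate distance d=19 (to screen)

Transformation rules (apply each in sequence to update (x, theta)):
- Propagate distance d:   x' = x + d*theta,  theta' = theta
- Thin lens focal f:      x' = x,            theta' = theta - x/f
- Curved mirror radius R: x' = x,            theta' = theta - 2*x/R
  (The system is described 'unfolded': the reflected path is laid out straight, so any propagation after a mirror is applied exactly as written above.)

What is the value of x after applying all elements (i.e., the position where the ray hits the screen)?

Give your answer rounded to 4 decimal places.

Initial: x=-5.0000 theta=-0.3000
After 1 (propagate distance d=35): x=-15.5000 theta=-0.3000
After 2 (thin lens f=30): x=-15.5000 theta=13/60 (≈0.2167)
After 3 (propagate distance d=11): x=-787/60 (≈-13.1167) theta=13/60 (≈0.2167)
After 4 (thin lens f=-48): x=-787/60 (≈-13.1167) theta=-163/2880 (≈-0.0566)
After 5 (propagate distance d=35): x=-43481/2880 (≈-15.0976) theta=-163/2880 (≈-0.0566)
After 6 (thin lens f=25): x=-43481/2880 (≈-15.0976) theta=19703/36000 (≈0.5473)
After 7 (propagate distance d=10): x=-138593/14400 (≈-9.6245) theta=19703/36000 (≈0.5473)
After 8 (thin lens f=-30): x=-138593/14400 (≈-9.6245) theta=97843/432000 (≈0.2265)
After 9 (propagate distance d=19 (to screen)): x=-2298773/432000 (≈-5.3212) theta=97843/432000 (≈0.2265)
Rounded to 4 decimal places: x = -5.3212

Answer: -5.3212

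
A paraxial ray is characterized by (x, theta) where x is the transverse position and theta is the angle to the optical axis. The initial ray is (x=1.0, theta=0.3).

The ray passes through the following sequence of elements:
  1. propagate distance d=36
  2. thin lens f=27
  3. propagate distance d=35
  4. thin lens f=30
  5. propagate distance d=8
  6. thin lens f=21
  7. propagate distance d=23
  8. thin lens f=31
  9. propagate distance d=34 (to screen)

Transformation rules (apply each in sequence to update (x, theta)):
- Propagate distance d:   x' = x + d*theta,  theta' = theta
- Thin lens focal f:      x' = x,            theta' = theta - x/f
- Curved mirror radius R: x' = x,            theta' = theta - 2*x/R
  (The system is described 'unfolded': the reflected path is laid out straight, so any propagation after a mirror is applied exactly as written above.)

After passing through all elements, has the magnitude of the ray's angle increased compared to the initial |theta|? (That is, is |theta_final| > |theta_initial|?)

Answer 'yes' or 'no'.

Initial: x=1.0000 theta=0.3000
After 1 (propagate distance d=36): x=11.8000 theta=0.3000
After 2 (thin lens f=27): x=11.8000 theta=-37/270 (≈-0.1370)
After 3 (propagate distance d=35): x=1891/270 (≈7.0037) theta=-37/270 (≈-0.1370)
After 4 (thin lens f=30): x=1891/270 (≈7.0037) theta=-3001/8100 (≈-0.3705)
After 5 (propagate distance d=8): x=16361/4050 (≈4.0398) theta=-3001/8100 (≈-0.3705)
After 6 (thin lens f=21): x=16361/4050 (≈4.0398) theta=-95743/170100 (≈-0.5629)
After 7 (propagate distance d=23): x=-1514927/170100 (≈-8.9061) theta=-95743/170100 (≈-0.5629)
After 8 (thin lens f=31): x=-1514927/170100 (≈-8.9061) theta=-726553/2636550 (≈-0.2756)
After 9 (propagate distance d=34 (to screen)): x=-96368341/5273100 (≈-18.2755) theta=-726553/2636550 (≈-0.2756)
|theta_initial|=0.3000 |theta_final|=726553/2636550 (≈0.2756) -> not increased

Answer: no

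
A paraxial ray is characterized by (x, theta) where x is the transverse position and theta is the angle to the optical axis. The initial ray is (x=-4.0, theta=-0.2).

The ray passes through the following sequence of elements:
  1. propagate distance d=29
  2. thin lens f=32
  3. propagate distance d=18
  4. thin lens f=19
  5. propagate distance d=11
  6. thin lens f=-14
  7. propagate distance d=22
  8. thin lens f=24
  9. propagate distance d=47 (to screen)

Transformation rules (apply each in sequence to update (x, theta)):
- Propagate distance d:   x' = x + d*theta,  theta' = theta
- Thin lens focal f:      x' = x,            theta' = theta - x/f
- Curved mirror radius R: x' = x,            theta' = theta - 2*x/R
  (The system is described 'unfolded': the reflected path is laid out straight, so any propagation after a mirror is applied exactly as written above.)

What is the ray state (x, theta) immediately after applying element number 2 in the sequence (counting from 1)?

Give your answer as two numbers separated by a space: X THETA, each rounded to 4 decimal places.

Answer: -9.8000 0.1063

Derivation:
Initial: x=-4.0000 theta=-0.2000
After 1 (propagate distance d=29): x=-9.8000 theta=-0.2000
After 2 (thin lens f=32): x=-9.8000 theta=17/160 (≈0.1063)
Rounded to 4 decimal places: x = -9.8000, theta = 0.1063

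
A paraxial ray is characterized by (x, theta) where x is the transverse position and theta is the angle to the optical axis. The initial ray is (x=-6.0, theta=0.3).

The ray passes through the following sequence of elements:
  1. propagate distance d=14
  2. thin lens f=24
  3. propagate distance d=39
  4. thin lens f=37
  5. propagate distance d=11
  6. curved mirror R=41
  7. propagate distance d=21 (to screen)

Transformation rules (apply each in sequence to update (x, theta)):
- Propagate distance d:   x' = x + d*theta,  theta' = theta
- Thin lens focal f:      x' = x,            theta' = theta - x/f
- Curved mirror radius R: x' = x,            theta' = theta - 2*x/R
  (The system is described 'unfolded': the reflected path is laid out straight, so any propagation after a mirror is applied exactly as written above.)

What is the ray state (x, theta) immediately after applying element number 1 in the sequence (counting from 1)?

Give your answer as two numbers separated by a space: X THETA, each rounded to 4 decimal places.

Answer: -1.8000 0.3000

Derivation:
Initial: x=-6.0000 theta=0.3000
After 1 (propagate distance d=14): x=-1.8000 theta=0.3000
Rounded to 4 decimal places: x = -1.8000, theta = 0.3000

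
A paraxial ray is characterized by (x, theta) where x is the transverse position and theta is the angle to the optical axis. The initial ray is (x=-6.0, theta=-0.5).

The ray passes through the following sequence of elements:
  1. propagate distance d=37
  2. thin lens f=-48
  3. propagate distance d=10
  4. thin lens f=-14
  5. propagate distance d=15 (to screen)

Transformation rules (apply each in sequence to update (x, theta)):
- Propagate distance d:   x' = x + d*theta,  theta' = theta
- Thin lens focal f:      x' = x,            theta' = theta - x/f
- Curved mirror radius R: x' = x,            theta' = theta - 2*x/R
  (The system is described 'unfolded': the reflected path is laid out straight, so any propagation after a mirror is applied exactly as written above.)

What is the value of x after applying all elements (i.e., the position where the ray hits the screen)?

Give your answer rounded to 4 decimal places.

Initial: x=-6.0000 theta=-0.5000
After 1 (propagate distance d=37): x=-24.5000 theta=-0.5000
After 2 (thin lens f=-48): x=-24.5000 theta=-97/96 (≈-1.0104)
After 3 (propagate distance d=10): x=-1661/48 (≈-34.6042) theta=-97/96 (≈-1.0104)
After 4 (thin lens f=-14): x=-1661/48 (≈-34.6042) theta=-195/56 (≈-3.4821)
After 5 (propagate distance d=15 (to screen)): x=-29177/336 (≈-86.8363) theta=-195/56 (≈-3.4821)
Rounded to 4 decimal places: x = -86.8363

Answer: -86.8363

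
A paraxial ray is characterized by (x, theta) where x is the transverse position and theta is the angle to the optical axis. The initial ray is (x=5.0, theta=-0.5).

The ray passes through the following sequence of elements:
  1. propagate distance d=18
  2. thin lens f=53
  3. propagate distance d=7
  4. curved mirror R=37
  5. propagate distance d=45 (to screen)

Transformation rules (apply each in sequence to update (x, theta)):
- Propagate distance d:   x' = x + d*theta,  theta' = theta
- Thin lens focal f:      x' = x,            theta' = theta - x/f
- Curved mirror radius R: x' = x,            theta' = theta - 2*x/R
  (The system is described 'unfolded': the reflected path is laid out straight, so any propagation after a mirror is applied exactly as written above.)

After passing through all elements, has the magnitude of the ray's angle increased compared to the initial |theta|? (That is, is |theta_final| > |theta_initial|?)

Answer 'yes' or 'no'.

Initial: x=5.0000 theta=-0.5000
After 1 (propagate distance d=18): x=-4.0000 theta=-0.5000
After 2 (thin lens f=53): x=-4.0000 theta=-45/106 (≈-0.4245)
After 3 (propagate distance d=7): x=-739/106 (≈-6.9717) theta=-45/106 (≈-0.4245)
After 4 (curved mirror R=37): x=-739/106 (≈-6.9717) theta=-187/3922 (≈-0.0477)
After 5 (propagate distance d=45 (to screen)): x=-17879/1961 (≈-9.1173) theta=-187/3922 (≈-0.0477)
|theta_initial|=0.5000 |theta_final|=187/3922 (≈0.0477) -> not increased

Answer: no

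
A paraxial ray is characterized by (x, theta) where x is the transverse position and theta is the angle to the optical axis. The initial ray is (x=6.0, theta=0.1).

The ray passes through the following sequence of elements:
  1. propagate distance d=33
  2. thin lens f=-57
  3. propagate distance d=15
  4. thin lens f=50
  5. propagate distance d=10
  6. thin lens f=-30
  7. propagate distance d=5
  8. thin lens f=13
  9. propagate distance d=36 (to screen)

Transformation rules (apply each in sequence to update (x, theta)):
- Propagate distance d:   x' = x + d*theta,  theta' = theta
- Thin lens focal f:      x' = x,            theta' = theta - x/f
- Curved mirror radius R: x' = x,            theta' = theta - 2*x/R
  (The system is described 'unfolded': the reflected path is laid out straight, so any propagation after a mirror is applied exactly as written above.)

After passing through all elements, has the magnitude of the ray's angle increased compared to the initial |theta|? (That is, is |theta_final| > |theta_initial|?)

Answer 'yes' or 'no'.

Answer: yes

Derivation:
Initial: x=6.0000 theta=0.1000
After 1 (propagate distance d=33): x=9.3000 theta=0.1000
After 2 (thin lens f=-57): x=9.3000 theta=5/19 (≈0.2632)
After 3 (propagate distance d=15): x=2517/190 (≈13.2474) theta=5/19 (≈0.2632)
After 4 (thin lens f=50): x=2517/190 (≈13.2474) theta=-17/9500 (≈-0.0018)
After 5 (propagate distance d=10): x=6284/475 (≈13.2295) theta=-17/9500 (≈-0.0018)
After 6 (thin lens f=-30): x=6284/475 (≈13.2295) theta=12517/28500 (≈0.4392)
After 7 (propagate distance d=5): x=3517/228 (≈15.4254) theta=12517/28500 (≈0.4392)
After 8 (thin lens f=13): x=3517/228 (≈15.4254) theta=-69226/92625 (≈-0.7474)
After 9 (propagate distance d=36 (to screen)): x=-4253419/370500 (≈-11.4802) theta=-69226/92625 (≈-0.7474)
|theta_initial|=0.1000 |theta_final|=69226/92625 (≈0.7474) -> increased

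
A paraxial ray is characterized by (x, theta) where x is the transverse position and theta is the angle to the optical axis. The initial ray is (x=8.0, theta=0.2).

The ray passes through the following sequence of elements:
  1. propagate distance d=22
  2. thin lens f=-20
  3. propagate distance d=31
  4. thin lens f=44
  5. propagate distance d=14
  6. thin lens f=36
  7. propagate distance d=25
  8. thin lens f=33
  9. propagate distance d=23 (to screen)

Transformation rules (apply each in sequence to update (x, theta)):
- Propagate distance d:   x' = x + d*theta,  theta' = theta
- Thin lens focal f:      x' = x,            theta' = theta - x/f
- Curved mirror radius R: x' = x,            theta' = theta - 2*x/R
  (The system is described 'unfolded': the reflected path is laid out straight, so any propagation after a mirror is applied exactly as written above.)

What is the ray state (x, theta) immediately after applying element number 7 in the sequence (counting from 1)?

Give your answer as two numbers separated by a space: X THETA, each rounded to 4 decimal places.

Initial: x=8.0000 theta=0.2000
After 1 (propagate distance d=22): x=12.4000 theta=0.2000
After 2 (thin lens f=-20): x=12.4000 theta=0.8200
After 3 (propagate distance d=31): x=37.8200 theta=0.8200
After 4 (thin lens f=44): x=37.8200 theta=-87/2200 (≈-0.0395)
After 5 (propagate distance d=14): x=40993/1100 (≈37.2664) theta=-87/2200 (≈-0.0395)
After 6 (thin lens f=36): x=40993/1100 (≈37.2664) theta=-3869/3600 (≈-1.0747)
After 7 (propagate distance d=25): x=411773/39600 (≈10.3983) theta=-3869/3600 (≈-1.0747)
Rounded to 4 decimal places: x = 10.3983, theta = -1.0747

Answer: 10.3983 -1.0747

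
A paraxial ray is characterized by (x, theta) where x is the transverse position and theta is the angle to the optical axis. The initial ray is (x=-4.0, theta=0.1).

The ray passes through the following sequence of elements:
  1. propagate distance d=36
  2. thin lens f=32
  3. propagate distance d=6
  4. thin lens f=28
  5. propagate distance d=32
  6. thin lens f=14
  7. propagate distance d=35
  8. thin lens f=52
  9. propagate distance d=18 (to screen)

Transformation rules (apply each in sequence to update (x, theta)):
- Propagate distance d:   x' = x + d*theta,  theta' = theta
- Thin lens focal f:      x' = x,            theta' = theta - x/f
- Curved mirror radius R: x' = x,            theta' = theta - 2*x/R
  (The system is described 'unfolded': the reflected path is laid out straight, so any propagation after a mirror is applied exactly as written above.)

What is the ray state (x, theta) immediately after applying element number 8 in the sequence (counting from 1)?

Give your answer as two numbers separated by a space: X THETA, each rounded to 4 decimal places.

Answer: -1.7473 -0.1181

Derivation:
Initial: x=-4.0000 theta=0.1000
After 1 (propagate distance d=36): x=-0.4000 theta=0.1000
After 2 (thin lens f=32): x=-0.4000 theta=0.1125
After 3 (propagate distance d=6): x=0.2750 theta=0.1125
After 4 (thin lens f=28): x=0.2750 theta=23/224 (≈0.1027)
After 5 (propagate distance d=32): x=997/280 (≈3.5607) theta=23/224 (≈0.1027)
After 6 (thin lens f=14): x=997/280 (≈3.5607) theta=-1189/7840 (≈-0.1517)
After 7 (propagate distance d=35): x=-1957/1120 (≈-1.7473) theta=-1189/7840 (≈-0.1517)
After 8 (thin lens f=52): x=-1957/1120 (≈-1.7473) theta=-48129/407680 (≈-0.1181)
Rounded to 4 decimal places: x = -1.7473, theta = -0.1181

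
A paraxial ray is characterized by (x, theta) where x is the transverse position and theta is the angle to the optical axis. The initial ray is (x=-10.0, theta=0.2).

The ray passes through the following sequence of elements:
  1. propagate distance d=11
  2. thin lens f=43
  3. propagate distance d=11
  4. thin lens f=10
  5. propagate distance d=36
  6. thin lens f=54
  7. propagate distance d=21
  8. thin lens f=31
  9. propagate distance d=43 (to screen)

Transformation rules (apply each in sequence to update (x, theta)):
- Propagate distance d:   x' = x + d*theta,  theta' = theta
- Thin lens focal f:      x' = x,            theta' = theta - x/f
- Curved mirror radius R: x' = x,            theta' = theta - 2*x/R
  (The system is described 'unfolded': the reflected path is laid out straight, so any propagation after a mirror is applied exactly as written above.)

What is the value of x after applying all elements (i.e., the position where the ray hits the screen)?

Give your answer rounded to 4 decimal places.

Answer: 2.0080

Derivation:
Initial: x=-10.0000 theta=0.2000
After 1 (propagate distance d=11): x=-7.8000 theta=0.2000
After 2 (thin lens f=43): x=-7.8000 theta=82/215 (≈0.3814)
After 3 (propagate distance d=11): x=-155/43 (≈-3.6047) theta=82/215 (≈0.3814)
After 4 (thin lens f=10): x=-155/43 (≈-3.6047) theta=319/430 (≈0.7419)
After 5 (propagate distance d=36): x=4967/215 (≈23.1023) theta=319/430 (≈0.7419)
After 6 (thin lens f=54): x=4967/215 (≈23.1023) theta=1823/5805 (≈0.3140)
After 7 (propagate distance d=21): x=57464/1935 (≈29.6972) theta=1823/5805 (≈0.3140)
After 8 (thin lens f=31): x=57464/1935 (≈29.6972) theta=-115879/179955 (≈-0.6439)
After 9 (propagate distance d=43 (to screen)): x=72271/35991 (≈2.0080) theta=-115879/179955 (≈-0.6439)
Rounded to 4 decimal places: x = 2.0080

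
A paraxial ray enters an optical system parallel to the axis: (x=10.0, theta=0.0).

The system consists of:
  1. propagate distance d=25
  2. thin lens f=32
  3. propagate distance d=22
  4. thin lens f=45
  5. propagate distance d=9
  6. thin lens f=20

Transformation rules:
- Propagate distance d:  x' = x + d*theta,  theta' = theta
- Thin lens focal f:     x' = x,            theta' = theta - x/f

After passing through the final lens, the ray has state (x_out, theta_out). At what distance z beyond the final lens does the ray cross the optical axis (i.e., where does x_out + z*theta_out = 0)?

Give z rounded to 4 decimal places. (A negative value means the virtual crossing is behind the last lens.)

Answer: -0.8531

Derivation:
Initial: x=10.0000 theta=0.0000
After 1 (propagate distance d=25): x=10.0000 theta=0.0000
After 2 (thin lens f=32): x=10.0000 theta=-0.3125
After 3 (propagate distance d=22): x=3.1250 theta=-0.3125
After 4 (thin lens f=45): x=3.1250 theta=-55/144 (≈-0.3819)
After 5 (propagate distance d=9): x=-0.3125 theta=-55/144 (≈-0.3819)
After 6 (thin lens f=20): x=-0.3125 theta=-211/576 (≈-0.3663)
z_focus = -x_out/theta_out = -(-0.3125)/(-211/576) = -180/211 ≈ -0.8531
Rounded to 4 decimal places: z = -0.8531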